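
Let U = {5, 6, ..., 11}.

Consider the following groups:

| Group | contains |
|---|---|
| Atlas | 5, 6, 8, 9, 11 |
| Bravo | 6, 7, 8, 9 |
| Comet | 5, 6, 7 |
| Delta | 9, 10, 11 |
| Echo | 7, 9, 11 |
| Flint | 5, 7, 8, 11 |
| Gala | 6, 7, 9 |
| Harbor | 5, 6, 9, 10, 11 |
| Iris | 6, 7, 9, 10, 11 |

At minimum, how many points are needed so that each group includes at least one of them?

2

The 2 points {6, 11} hit every group.
The groups Comet, Delta are pairwise disjoint, so any hitting set needs a separate point for each — at least 2. Hence 2 is optimal.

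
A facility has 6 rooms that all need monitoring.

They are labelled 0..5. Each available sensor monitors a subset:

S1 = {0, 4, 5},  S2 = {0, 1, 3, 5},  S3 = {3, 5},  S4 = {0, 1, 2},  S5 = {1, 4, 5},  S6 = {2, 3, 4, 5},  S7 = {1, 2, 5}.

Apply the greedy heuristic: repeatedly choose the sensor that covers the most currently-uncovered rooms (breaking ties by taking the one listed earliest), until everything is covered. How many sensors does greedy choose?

Greedy: pick S2 (covers 4 new) → pick S6 (covers 2 new). Total picks: 2.

2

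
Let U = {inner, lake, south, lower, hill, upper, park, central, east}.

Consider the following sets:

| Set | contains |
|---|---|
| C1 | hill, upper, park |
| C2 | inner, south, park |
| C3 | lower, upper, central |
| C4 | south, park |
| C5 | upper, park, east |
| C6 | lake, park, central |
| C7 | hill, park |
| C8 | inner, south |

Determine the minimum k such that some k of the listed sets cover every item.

C1 and C3 and C5 and C6 and C8 together: C1 ∪ C3 ∪ C5 ∪ C6 ∪ C8 = {inner, lake, south, lower, hill, upper, park, central, east} — every item is covered.
No 4 of the 8 sets cover everything (all 70 combinations miss at least one item), so 5 is optimal.

5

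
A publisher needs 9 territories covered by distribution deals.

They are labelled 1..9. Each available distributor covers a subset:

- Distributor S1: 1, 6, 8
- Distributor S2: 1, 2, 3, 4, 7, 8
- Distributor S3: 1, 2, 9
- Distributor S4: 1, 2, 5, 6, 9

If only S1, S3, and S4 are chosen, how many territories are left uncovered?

Union of S1, S3, S4 = {1, 2, 5, 6, 8, 9}.
Not covered: 3, 4, 7 — 3 territories.

3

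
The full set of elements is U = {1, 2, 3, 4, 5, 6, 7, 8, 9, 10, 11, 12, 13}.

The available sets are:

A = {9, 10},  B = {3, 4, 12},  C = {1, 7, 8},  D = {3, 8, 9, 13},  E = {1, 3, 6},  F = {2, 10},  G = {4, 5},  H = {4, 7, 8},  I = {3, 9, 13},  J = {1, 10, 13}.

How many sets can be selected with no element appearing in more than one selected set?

4

C, F, G, I are pairwise disjoint (C={1,7,8}; F={2,10}; G={4,5}; I={3,9,13}).
Every remaining set overlaps one of these, and no 5 of the listed sets are pairwise disjoint, so 4 is the maximum.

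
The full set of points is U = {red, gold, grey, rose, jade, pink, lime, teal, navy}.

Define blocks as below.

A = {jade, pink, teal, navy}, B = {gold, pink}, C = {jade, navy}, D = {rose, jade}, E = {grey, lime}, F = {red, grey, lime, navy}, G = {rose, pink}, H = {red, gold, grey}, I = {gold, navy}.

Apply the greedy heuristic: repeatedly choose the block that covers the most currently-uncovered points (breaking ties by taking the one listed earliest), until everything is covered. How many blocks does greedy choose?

4

Greedy: pick A (covers 4 new) → pick F (covers 3 new) → pick B (covers 1 new) → pick D (covers 1 new). Total picks: 4.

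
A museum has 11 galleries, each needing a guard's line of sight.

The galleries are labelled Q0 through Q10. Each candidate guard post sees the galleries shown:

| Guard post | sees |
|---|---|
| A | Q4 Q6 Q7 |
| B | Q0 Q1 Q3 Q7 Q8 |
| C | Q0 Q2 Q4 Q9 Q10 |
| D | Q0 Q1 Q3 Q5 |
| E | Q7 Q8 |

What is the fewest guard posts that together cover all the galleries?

4

Take {A, B, C, D}. Their union is {Q0, Q1, Q2, Q3, Q4, Q5, Q6, Q7, Q8, Q9, Q10}, which is all 11 galleries.
No 3 of the 5 guard posts cover everything (all 10 combinations miss at least one gallery), so 4 is optimal.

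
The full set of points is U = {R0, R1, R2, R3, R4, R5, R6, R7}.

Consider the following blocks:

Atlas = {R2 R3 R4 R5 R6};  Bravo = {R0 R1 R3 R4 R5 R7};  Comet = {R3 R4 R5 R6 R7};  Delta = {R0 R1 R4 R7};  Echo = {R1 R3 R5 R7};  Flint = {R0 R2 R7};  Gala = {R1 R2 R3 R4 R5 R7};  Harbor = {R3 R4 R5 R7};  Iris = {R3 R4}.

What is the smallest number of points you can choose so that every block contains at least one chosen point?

Take H = {R3, R7}. Each listed block contains at least one of these, so H is a hitting set of size 2.
The blocks Flint, Iris are pairwise disjoint, so any hitting set needs a separate point for each — at least 2. Hence 2 is optimal.

2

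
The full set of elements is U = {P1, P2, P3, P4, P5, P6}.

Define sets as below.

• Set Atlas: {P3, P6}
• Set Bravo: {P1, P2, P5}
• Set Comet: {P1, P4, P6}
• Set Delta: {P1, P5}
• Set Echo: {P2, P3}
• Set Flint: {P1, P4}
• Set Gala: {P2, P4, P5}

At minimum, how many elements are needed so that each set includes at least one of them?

3

Take H = {P1, P2, P6}. Each listed set contains at least one of these, so H is a hitting set of size 3.
No choice of 2 elements meets every set, so 3 is the minimum.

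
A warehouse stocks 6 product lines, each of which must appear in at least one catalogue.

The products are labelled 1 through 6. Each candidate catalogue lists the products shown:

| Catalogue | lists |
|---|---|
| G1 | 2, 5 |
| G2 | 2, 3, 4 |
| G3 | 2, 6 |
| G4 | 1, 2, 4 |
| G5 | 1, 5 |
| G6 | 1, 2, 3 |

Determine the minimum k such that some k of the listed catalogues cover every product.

G2 and G3 and G5 together: G2 ∪ G3 ∪ G5 = {1, 2, 3, 4, 5, 6} — every product is covered.
Only G3 contains 6, so G3 is forced; the remaining 4 products need at least 2 more catalogues (each remaining catalogue adds at most 2) — so at least 3 catalogues are needed, and 3 is optimal.

3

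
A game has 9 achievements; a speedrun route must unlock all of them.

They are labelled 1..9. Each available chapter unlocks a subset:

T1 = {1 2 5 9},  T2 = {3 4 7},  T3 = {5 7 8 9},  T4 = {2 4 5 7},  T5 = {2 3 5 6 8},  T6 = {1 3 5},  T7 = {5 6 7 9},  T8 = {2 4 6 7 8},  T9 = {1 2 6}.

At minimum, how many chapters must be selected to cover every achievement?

T1 and T6 and T8 together: T1 ∪ T6 ∪ T8 = {1, 2, 3, 4, 5, 6, 7, 8, 9} — every achievement is covered.
No 2 of the 9 chapters cover everything (all 36 combinations miss at least one achievement), so 3 is optimal.

3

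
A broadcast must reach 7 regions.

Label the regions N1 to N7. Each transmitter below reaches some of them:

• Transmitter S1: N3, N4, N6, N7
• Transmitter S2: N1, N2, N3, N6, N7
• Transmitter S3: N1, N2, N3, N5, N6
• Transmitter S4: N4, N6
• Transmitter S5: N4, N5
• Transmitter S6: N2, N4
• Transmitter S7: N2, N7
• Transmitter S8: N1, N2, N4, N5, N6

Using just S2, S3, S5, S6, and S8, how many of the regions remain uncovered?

0

Union of S2, S3, S5, S6, S8 = {N1, N2, N3, N4, N5, N6, N7} — that's every region, so 0 are uncovered.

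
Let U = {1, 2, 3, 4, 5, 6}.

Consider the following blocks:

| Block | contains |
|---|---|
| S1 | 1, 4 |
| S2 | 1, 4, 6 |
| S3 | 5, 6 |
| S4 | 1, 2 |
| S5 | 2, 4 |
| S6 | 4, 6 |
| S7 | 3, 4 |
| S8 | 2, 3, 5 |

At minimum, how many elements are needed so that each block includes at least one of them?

3

Take H = {1, 4, 5}. Each listed block contains at least one of these, so H is a hitting set of size 3.
The blocks S3, S4, S7 are pairwise disjoint, so any hitting set needs a separate element for each — at least 3. Hence 3 is optimal.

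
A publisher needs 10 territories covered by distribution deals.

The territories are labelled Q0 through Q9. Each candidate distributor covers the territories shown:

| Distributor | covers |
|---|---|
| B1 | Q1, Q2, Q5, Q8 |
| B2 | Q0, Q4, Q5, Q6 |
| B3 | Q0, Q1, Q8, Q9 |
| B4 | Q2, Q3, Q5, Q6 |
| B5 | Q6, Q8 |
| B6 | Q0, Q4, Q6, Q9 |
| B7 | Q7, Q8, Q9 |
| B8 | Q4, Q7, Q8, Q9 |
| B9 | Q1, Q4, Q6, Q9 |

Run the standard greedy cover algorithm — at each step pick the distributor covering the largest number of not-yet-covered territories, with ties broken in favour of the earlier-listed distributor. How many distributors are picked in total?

Greedy: pick B1 (covers 4 new) → pick B6 (covers 4 new) → pick B4 (covers 1 new) → pick B7 (covers 1 new). Total picks: 4.
(The true minimum cover uses only 3 distributors, so greedy is not optimal here.)

4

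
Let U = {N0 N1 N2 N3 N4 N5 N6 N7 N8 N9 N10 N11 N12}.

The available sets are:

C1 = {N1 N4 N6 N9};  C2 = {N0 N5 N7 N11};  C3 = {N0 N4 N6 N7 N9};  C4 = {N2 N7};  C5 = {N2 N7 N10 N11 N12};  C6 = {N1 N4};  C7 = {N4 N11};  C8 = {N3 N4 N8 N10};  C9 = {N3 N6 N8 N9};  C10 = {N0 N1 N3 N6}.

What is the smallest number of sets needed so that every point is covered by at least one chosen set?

C2 and C5 and C6 and C9 together: C2 ∪ C5 ∪ C6 ∪ C9 = {N0, N1, N2, N3, N4, N5, N6, N7, N8, N9, N10, N11, N12} — every point is covered.
Only C2 contains N5, so C2 is forced; the remaining 9 points need at least 3 more sets (each remaining set adds at most 4) — so at least 4 sets are needed, and 4 is optimal.

4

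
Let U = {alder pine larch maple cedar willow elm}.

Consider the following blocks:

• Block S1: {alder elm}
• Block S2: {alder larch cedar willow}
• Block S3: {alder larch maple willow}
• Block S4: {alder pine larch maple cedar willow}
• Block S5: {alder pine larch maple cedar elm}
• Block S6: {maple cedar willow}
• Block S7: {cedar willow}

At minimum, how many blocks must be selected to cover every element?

2

Take {S4, S5}. Their union is {alder, pine, larch, maple, cedar, willow, elm}, which is all 7 elements.
No single block has all 7 elements (the largest, S4, has 6), so 2 is optimal.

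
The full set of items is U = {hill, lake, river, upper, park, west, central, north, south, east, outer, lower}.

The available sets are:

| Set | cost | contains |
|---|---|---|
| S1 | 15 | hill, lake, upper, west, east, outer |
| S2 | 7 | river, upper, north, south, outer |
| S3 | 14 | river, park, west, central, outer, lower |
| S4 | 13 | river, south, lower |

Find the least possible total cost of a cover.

36

S1, S2, S3 together cover every item (S1 ∪ S2 ∪ S3 = {hill, lake, river, upper, park, west, central, north, south, east, outer, lower}); total cost 15 + 7 + 14 = 36.
No covering selection has total cost below 36.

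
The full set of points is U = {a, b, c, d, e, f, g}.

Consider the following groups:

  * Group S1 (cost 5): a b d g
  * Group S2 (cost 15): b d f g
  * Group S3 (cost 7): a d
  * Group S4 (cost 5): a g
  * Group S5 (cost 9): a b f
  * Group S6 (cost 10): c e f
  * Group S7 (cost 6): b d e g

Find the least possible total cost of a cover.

15

S1, S6 together cover every point (S1 ∪ S6 = {a, b, c, d, e, f, g}); total cost 5 + 10 = 15.
No covering selection has total cost below 15.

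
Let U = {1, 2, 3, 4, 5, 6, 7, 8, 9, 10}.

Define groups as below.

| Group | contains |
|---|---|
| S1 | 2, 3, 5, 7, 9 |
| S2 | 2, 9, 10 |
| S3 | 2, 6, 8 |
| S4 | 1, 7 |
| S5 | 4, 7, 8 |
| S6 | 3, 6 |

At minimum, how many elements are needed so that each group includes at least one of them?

Take H = {2, 6, 7}. Each listed group contains at least one of these, so H is a hitting set of size 3.
The groups S2, S5, S6 are pairwise disjoint, so any hitting set needs a separate element for each — at least 3. Hence 3 is optimal.

3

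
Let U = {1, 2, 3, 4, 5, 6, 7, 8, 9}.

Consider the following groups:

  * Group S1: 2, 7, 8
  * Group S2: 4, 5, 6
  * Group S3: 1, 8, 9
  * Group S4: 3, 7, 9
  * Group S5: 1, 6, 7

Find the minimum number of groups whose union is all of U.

4

Take {S1, S2, S3, S4}. Their union is {1, 2, 3, 4, 5, 6, 7, 8, 9}, which is all 9 points.
No 3 of the 5 groups cover everything (all 10 combinations miss at least one point), so 4 is optimal.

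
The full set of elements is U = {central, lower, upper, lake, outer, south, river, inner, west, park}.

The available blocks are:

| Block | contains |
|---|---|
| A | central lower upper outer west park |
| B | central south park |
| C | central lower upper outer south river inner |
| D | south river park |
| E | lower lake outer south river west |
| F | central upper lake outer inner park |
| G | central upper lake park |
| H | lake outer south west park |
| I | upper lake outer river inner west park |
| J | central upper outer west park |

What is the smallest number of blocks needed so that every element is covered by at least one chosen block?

Take {C, H}. Their union is {central, lower, upper, lake, outer, south, river, inner, west, park}, which is all 10 elements.
No single block has all 10 elements (the largest, C, has 7), so 2 is optimal.

2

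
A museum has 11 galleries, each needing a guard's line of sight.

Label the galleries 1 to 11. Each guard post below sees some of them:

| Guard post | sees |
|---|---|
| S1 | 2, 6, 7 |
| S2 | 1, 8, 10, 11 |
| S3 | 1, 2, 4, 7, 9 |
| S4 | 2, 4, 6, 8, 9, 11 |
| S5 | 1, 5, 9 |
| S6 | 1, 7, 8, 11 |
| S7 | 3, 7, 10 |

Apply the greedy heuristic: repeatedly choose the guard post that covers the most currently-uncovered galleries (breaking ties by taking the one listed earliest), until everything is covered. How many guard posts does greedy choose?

Greedy: pick S4 (covers 6 new) → pick S7 (covers 3 new) → pick S5 (covers 2 new). Total picks: 3.

3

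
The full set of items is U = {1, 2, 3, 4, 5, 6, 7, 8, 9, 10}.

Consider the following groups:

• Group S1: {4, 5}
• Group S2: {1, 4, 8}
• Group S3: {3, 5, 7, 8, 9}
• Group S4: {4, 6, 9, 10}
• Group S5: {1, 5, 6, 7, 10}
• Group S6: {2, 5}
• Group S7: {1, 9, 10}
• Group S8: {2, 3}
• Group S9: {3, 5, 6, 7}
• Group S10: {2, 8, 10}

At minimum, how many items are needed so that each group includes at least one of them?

The 4 items {1, 2, 5, 10} hit every group.
No choice of 3 items meets every group, so 4 is the minimum.

4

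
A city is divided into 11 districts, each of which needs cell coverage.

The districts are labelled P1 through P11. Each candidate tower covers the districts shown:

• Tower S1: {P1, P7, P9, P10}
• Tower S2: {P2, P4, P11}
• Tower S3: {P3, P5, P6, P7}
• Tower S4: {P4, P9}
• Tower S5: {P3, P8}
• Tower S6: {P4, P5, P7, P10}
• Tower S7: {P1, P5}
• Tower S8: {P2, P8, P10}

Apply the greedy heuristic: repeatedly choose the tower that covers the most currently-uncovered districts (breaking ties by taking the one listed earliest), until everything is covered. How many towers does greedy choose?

4

Greedy: pick S1 (covers 4 new) → pick S2 (covers 3 new) → pick S3 (covers 3 new) → pick S5 (covers 1 new). Total picks: 4.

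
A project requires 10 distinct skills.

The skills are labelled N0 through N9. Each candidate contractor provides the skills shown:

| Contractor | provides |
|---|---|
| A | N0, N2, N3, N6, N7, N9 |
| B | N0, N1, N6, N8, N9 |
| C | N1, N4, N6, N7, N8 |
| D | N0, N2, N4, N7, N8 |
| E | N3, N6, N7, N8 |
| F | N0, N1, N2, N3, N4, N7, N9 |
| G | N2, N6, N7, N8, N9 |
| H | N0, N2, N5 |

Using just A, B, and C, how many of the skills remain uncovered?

Union of A, B, C = {N0, N1, N2, N3, N4, N6, N7, N8, N9}.
Not covered: N5 — 1 skill.

1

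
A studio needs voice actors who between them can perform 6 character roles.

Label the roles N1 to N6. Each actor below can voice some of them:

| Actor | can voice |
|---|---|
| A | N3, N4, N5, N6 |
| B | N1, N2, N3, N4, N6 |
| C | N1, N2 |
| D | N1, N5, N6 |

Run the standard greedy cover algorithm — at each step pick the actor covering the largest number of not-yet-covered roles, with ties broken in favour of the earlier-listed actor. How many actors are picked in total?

Greedy: pick B (covers 5 new) → pick A (covers 1 new). Total picks: 2.

2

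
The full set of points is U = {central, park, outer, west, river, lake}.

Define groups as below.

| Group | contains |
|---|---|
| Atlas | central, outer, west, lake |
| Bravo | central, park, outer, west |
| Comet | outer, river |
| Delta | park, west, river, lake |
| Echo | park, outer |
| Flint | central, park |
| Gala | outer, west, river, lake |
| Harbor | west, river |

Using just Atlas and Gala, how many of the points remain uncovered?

Union of Atlas, Gala = {central, outer, west, river, lake}.
Not covered: park — 1 point.

1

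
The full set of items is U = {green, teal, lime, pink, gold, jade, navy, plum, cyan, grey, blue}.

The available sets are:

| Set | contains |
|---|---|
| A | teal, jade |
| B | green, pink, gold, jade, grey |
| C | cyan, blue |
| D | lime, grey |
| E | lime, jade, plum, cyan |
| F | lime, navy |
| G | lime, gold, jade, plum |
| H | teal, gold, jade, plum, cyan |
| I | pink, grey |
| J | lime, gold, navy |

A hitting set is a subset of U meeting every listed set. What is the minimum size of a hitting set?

Take T = {jade, navy, grey, blue}. Each listed set contains at least one of these, so T is a hitting set of size 4.
The sets A, C, I, J are pairwise disjoint, so any hitting set needs a separate item for each — at least 4. Hence 4 is optimal.

4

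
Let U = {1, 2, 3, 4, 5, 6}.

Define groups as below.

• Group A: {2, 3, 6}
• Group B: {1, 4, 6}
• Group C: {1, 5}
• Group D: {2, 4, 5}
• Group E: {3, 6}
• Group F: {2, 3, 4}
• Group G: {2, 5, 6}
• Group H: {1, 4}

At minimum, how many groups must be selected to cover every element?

3

A and B and G together: A ∪ B ∪ G = {1, 2, 3, 4, 5, 6} — every element is covered.
No 2 of the 8 groups cover everything (all 28 combinations miss at least one element), so 3 is optimal.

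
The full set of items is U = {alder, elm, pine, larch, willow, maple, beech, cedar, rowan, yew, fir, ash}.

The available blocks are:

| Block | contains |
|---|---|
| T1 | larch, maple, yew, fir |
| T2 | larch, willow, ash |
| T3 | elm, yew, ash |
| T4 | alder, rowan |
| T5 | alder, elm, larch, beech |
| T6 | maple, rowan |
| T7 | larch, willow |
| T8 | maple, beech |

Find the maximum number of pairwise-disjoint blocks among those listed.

T3, T4, T7, T8 are pairwise disjoint (T3={elm,yew,ash}; T4={alder,rowan}; T7={larch,willow}; T8={maple,beech}).
Every remaining block overlaps one of these, and no 5 of the listed blocks are pairwise disjoint, so 4 is the maximum.

4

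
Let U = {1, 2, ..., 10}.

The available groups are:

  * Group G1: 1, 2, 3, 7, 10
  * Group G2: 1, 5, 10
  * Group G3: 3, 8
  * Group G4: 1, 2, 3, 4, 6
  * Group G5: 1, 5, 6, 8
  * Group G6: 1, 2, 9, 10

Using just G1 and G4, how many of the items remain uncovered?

3

Union of G1, G4 = {1, 2, 3, 4, 6, 7, 10}.
Not covered: 5, 8, 9 — 3 items.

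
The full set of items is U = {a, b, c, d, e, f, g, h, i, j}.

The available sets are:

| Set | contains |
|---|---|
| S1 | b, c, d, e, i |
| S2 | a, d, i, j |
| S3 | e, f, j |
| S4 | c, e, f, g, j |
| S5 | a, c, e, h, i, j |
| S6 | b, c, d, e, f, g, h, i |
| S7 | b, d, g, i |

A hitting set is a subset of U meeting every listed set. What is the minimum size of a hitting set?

2

The 2 items {i, j} hit every set.
The sets S3, S7 are pairwise disjoint, so any hitting set needs a separate item for each — at least 2. Hence 2 is optimal.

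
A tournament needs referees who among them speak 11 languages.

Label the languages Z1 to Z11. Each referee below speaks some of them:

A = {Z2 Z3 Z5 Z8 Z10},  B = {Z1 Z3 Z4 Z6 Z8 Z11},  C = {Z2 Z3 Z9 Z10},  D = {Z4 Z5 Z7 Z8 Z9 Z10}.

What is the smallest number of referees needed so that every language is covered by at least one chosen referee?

Take {A, B, D}. Their union is {Z1, Z2, Z3, Z4, Z5, Z6, Z7, Z8, Z9, Z10, Z11}, which is all 11 languages.
Only B contains Z1, so B is forced; the remaining 5 languages need at least 2 more referees (each remaining referee adds at most 4) — so at least 3 referees are needed, and 3 is optimal.

3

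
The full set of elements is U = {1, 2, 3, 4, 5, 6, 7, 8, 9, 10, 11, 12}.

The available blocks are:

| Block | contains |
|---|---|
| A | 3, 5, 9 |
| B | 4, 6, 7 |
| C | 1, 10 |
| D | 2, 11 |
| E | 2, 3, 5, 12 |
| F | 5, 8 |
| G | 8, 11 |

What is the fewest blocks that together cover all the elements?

A and B and C and E and G together: A ∪ B ∪ C ∪ E ∪ G = {1, 2, 3, 4, 5, 6, 7, 8, 9, 10, 11, 12} — every element is covered.
No 4 of the 7 blocks cover everything (all 35 combinations miss at least one element), so 5 is optimal.

5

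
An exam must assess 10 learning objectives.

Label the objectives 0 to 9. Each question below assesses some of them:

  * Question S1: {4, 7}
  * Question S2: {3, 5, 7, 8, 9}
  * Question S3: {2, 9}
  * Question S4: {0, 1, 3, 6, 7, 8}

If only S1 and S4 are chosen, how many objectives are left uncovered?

3

Union of S1, S4 = {0, 1, 3, 4, 6, 7, 8}.
Not covered: 2, 5, 9 — 3 objectives.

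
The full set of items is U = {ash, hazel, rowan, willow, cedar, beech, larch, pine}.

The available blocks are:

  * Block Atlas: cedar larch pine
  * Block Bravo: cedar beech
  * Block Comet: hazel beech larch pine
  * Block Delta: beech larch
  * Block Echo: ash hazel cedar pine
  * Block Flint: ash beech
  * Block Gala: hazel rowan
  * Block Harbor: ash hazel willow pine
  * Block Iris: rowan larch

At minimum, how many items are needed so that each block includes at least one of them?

3

Take H = {rowan, beech, pine}. Each listed block contains at least one of these, so H is a hitting set of size 3.
The blocks Bravo, Harbor, Iris are pairwise disjoint, so any hitting set needs a separate item for each — at least 3. Hence 3 is optimal.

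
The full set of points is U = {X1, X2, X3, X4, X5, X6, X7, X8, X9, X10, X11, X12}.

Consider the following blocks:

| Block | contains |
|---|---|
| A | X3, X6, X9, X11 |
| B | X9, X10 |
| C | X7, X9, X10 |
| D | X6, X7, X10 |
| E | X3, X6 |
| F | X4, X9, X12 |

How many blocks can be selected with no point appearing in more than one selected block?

B, E are pairwise disjoint (B={X9,X10}; E={X3,X6}).
Every remaining block overlaps one of these, and no 3 of the listed blocks are pairwise disjoint, so 2 is the maximum.

2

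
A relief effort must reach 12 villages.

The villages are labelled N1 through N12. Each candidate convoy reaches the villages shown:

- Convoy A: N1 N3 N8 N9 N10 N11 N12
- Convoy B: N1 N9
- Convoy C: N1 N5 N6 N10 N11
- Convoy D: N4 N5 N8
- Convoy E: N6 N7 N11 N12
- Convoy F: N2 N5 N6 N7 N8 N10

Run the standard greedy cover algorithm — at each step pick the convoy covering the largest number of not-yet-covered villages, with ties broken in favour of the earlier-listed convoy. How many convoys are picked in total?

3

Greedy: pick A (covers 7 new) → pick F (covers 4 new) → pick D (covers 1 new). Total picks: 3.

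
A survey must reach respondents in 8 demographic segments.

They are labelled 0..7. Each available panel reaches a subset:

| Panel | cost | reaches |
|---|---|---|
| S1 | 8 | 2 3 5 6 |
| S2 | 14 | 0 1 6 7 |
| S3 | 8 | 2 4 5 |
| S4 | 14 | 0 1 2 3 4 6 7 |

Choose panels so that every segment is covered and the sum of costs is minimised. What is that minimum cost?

S1, S4 together cover every segment (S1 ∪ S4 = {0, 1, 2, 3, 4, 5, 6, 7}); total cost 8 + 14 = 22.
No covering selection has total cost below 22.

22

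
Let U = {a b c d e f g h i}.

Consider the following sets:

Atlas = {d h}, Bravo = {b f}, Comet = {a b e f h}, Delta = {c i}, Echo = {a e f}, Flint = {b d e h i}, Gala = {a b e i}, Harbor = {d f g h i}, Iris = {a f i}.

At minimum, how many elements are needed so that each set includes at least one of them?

Take T = {f, h, i}. Each listed set contains at least one of these, so T is a hitting set of size 3.
The sets Atlas, Bravo, Delta are pairwise disjoint, so any hitting set needs a separate element for each — at least 3. Hence 3 is optimal.

3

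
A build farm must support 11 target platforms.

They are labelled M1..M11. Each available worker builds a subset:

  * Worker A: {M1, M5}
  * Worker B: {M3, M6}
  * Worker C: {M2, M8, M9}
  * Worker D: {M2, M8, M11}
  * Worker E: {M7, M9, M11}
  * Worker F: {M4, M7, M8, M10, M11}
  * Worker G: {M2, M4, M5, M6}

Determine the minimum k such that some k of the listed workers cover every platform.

4

Take {A, B, C, F}. Their union is {M1, M2, M3, M4, M5, M6, M7, M8, M9, M10, M11}, which is all 11 platforms.
No 3 of the 7 workers cover everything (all 35 combinations miss at least one platform), so 4 is optimal.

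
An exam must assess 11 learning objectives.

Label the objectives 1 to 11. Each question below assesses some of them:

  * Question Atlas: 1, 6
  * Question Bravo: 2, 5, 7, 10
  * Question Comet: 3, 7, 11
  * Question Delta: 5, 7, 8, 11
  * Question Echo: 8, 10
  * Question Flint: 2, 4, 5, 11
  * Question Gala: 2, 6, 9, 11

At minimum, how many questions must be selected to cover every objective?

5

Atlas and Comet and Echo and Flint and Gala together: Atlas ∪ Comet ∪ Echo ∪ Flint ∪ Gala = {1, 2, 3, 4, 5, 6, 7, 8, 9, 10, 11} — every objective is covered.
Only Flint contains 4, so Flint is forced; the remaining 7 objectives need at least 4 more questions (each remaining question adds at most 2) — so at least 5 questions are needed, and 5 is optimal.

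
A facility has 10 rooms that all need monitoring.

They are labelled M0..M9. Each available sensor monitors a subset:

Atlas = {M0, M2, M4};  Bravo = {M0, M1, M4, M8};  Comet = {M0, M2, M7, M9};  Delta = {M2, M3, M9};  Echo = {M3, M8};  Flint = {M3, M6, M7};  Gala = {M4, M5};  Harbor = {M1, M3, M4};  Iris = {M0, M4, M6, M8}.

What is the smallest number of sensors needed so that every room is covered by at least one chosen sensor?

4

Bravo and Delta and Flint and Gala together: Bravo ∪ Delta ∪ Flint ∪ Gala = {M0, M1, M2, M3, M4, M5, M6, M7, M8, M9} — every room is covered.
No 3 of the 9 sensors cover everything (all 84 combinations miss at least one room), so 4 is optimal.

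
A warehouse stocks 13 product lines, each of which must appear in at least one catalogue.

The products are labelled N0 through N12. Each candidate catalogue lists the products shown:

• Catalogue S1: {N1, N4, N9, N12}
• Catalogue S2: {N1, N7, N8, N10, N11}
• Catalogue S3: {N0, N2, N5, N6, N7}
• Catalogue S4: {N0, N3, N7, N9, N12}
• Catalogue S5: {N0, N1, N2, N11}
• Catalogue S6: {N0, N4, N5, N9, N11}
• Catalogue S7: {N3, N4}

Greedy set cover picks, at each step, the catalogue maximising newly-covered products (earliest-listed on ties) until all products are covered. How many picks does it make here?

4

Greedy: pick S2 (covers 5 new) → pick S3 (covers 4 new) → pick S1 (covers 3 new) → pick S4 (covers 1 new). Total picks: 4.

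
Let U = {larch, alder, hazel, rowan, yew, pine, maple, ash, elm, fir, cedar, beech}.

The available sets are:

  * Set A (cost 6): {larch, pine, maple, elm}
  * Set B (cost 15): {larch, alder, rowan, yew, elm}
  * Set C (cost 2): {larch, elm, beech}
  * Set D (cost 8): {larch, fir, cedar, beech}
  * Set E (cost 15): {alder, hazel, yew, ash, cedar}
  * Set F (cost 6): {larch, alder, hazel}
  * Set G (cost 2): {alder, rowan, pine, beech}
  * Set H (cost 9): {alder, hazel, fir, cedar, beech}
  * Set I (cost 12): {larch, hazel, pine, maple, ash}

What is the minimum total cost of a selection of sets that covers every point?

31

A, D, E, G together cover every point (A ∪ D ∪ E ∪ G = {larch, alder, hazel, rowan, yew, pine, maple, ash, elm, fir, cedar, beech}); total cost 6 + 8 + 15 + 2 = 31.
The greedy pick G, C, H, A, E costs 34; no covering selection beats 31.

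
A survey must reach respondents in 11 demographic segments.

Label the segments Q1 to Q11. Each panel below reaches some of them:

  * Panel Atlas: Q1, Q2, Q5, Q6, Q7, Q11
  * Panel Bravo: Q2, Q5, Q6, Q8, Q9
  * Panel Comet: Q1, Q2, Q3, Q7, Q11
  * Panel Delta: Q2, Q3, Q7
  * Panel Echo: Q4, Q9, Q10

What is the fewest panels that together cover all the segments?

Take {Bravo, Comet, Echo}. Their union is {Q1, Q2, Q3, Q4, Q5, Q6, Q7, Q8, Q9, Q10, Q11}, which is all 11 segments.
Only Echo contains Q4, so Echo is forced; the remaining 8 segments need at least 2 more panels (each remaining panel adds at most 6) — so at least 3 panels are needed, and 3 is optimal.

3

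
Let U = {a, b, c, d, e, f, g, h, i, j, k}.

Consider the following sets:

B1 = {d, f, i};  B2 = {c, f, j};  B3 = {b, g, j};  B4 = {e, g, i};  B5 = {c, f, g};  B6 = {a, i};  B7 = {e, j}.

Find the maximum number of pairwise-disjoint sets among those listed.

3

B5, B6, B7 are pairwise disjoint (B5={c,f,g}; B6={a,i}; B7={e,j}).
Every remaining set overlaps one of these, and no 4 of the listed sets are pairwise disjoint, so 3 is the maximum.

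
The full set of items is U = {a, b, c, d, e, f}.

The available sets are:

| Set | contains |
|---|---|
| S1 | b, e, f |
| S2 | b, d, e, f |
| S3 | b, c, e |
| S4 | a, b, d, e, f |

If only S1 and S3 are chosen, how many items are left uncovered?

2

Union of S1, S3 = {b, c, e, f}.
Not covered: a, d — 2 items.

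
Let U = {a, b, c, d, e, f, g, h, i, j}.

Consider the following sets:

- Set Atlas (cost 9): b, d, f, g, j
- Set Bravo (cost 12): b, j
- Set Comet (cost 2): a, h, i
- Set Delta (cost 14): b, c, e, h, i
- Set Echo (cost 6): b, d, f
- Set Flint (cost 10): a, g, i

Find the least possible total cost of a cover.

25

Atlas, Comet, Delta together cover every item (Atlas ∪ Comet ∪ Delta = {a, b, c, d, e, f, g, h, i, j}); total cost 9 + 2 + 14 = 25.
No covering selection has total cost below 25.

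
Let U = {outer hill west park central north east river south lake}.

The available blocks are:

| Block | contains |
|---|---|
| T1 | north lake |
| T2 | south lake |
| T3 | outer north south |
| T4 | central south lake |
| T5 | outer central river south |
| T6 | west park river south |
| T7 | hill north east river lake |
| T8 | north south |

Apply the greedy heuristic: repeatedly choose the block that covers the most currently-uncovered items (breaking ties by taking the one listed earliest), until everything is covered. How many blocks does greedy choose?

Greedy: pick T7 (covers 5 new) → pick T5 (covers 3 new) → pick T6 (covers 2 new). Total picks: 3.

3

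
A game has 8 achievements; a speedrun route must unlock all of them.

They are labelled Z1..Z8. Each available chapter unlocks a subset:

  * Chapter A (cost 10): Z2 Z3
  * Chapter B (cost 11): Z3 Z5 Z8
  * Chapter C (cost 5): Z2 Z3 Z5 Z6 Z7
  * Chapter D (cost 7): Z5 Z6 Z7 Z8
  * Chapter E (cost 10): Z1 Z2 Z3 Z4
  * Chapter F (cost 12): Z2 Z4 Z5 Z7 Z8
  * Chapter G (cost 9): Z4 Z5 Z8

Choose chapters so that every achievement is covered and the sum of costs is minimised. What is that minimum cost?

17

D, E together cover every achievement (D ∪ E = {Z1, Z2, Z3, Z4, Z5, Z6, Z7, Z8}); total cost 7 + 10 = 17.
The greedy pick C, G, E costs 24; no covering selection beats 17.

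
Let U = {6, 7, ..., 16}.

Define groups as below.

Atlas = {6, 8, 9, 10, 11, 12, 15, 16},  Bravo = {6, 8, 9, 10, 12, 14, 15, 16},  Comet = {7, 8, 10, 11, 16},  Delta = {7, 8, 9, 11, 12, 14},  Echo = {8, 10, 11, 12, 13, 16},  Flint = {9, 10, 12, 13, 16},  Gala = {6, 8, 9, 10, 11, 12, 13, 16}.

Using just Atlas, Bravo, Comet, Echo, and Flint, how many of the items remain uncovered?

0

Union of Atlas, Bravo, Comet, Echo, Flint = {6, 7, 8, 9, 10, 11, 12, 13, 14, 15, 16} — that's every item, so 0 are uncovered.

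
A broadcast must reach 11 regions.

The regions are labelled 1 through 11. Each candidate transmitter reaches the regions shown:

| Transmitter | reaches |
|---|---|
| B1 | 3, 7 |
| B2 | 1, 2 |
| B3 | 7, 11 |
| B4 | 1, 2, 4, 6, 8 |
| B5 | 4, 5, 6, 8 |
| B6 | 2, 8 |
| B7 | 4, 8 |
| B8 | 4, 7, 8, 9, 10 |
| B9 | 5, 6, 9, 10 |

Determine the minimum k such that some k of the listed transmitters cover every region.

4

Take {B1, B3, B4, B9}. Their union is {1, 2, 3, 4, 5, 6, 7, 8, 9, 10, 11}, which is all 11 regions.
No 3 of the 9 transmitters cover everything (all 84 combinations miss at least one region), so 4 is optimal.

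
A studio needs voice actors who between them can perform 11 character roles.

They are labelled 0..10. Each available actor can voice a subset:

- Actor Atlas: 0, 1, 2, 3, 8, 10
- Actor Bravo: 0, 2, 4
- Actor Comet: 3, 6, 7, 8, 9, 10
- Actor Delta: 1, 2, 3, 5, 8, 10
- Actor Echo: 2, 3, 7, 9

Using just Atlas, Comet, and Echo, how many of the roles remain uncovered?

2

Union of Atlas, Comet, Echo = {0, 1, 2, 3, 6, 7, 8, 9, 10}.
Not covered: 4, 5 — 2 roles.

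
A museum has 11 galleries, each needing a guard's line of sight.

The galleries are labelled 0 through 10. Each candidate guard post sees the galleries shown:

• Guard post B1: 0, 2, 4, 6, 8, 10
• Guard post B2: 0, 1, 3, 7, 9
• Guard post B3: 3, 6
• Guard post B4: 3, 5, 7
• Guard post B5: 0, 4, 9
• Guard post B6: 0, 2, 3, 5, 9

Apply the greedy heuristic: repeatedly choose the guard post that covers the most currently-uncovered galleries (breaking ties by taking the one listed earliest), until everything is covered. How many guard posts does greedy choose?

3

Greedy: pick B1 (covers 6 new) → pick B2 (covers 4 new) → pick B4 (covers 1 new). Total picks: 3.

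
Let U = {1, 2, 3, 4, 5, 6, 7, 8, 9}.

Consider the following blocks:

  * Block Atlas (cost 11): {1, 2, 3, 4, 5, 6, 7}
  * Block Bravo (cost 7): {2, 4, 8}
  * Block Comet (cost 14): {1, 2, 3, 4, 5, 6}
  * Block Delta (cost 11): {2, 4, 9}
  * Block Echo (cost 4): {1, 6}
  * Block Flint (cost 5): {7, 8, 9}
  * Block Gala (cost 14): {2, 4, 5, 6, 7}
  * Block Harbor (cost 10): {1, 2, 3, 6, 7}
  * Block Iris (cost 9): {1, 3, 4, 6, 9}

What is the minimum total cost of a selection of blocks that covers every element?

16

Atlas, Flint together cover every element (Atlas ∪ Flint = {1, 2, 3, 4, 5, 6, 7, 8, 9}); total cost 11 + 5 = 16.
No covering selection has total cost below 16.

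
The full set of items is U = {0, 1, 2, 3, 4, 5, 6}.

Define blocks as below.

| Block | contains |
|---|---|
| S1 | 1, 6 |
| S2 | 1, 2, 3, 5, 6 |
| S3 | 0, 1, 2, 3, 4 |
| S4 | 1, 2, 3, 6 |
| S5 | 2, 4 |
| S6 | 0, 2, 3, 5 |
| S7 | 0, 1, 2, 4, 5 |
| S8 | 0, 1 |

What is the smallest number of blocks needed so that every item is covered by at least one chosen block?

S2 and S3 together: S2 ∪ S3 = {0, 1, 2, 3, 4, 5, 6} — every item is covered.
No single block has all 7 items (the largest, S2, has 5), so 2 is optimal.

2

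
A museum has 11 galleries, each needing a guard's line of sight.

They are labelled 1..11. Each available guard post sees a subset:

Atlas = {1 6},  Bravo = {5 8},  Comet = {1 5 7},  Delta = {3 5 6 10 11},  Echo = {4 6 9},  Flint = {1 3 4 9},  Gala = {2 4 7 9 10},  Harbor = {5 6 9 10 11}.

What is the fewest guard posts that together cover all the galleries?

4

Take {Bravo, Flint, Gala, Harbor}. Their union is {1, 2, 3, 4, 5, 6, 7, 8, 9, 10, 11}, which is all 11 galleries.
No 3 of the 8 guard posts cover everything (all 56 combinations miss at least one gallery), so 4 is optimal.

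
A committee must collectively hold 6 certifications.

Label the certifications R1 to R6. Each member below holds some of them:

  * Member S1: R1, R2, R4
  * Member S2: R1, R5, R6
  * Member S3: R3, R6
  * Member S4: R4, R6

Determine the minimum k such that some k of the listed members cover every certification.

3

Take {S1, S2, S3}. Their union is {R1, R2, R3, R4, R5, R6}, which is all 6 certifications.
Only S1 contains R2, so S1 is forced; the remaining 3 certifications need at least 2 more members (each remaining member adds at most 2) — so at least 3 members are needed, and 3 is optimal.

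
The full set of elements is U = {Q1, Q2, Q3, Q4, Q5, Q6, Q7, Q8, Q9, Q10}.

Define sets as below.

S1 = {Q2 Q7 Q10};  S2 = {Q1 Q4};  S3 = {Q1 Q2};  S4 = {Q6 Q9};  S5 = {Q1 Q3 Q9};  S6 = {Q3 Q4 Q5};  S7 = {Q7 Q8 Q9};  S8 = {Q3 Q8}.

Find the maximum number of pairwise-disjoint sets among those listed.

4

S1, S2, S4, S8 are pairwise disjoint (S1={Q2,Q7,Q10}; S2={Q1,Q4}; S4={Q6,Q9}; S8={Q3,Q8}).
Every remaining set overlaps one of these, and no 5 of the listed sets are pairwise disjoint, so 4 is the maximum.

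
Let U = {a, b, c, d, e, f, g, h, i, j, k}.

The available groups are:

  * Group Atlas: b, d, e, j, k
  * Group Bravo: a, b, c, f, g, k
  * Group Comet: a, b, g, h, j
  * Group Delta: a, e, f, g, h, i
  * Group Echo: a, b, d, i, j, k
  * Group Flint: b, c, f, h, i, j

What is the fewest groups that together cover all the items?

3

Take {Atlas, Comet, Flint}. Their union is {a, b, c, d, e, f, g, h, i, j, k}, which is all 11 items.
No 2 of the 6 groups cover everything (all 15 combinations miss at least one item), so 3 is optimal.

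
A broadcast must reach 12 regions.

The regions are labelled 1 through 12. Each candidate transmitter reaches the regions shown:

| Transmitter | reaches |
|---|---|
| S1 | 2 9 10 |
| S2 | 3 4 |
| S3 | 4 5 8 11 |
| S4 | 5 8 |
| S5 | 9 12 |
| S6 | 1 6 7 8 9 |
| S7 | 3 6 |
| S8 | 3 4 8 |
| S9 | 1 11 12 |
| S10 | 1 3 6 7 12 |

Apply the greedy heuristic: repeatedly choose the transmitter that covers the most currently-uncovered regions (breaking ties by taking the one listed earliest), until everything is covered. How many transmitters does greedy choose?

Greedy: pick S6 (covers 5 new) → pick S3 (covers 3 new) → pick S1 (covers 2 new) → pick S10 (covers 2 new). Total picks: 4.
(The true minimum cover uses only 3 transmitters, so greedy is not optimal here.)

4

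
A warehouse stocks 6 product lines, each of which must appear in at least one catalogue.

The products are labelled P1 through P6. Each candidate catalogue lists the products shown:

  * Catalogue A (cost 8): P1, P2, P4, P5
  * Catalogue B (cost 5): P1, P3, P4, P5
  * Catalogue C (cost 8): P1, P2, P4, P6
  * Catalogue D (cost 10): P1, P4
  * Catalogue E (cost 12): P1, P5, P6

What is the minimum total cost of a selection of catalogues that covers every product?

13

B, C together cover every product (B ∪ C = {P1, P2, P3, P4, P5, P6}); total cost 5 + 8 = 13.
No covering selection has total cost below 13.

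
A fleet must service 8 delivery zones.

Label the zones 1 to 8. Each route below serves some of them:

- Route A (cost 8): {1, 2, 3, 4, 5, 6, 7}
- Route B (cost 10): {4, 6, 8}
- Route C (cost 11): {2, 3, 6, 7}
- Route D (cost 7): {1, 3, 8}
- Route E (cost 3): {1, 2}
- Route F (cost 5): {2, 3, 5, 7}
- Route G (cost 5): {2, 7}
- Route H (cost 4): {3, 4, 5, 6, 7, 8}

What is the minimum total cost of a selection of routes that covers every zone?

E, H together cover every zone (E ∪ H = {1, 2, 3, 4, 5, 6, 7, 8}); total cost 3 + 4 = 7.
No covering selection has total cost below 7.

7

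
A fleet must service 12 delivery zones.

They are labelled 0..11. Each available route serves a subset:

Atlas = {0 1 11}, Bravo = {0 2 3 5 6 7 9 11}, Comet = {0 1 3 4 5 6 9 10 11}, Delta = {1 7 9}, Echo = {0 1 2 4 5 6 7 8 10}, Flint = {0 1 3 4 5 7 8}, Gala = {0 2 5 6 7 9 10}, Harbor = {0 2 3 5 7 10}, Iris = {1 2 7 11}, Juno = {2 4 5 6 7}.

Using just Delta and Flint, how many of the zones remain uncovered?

Union of Delta, Flint = {0, 1, 3, 4, 5, 7, 8, 9}.
Not covered: 2, 6, 10, 11 — 4 zones.

4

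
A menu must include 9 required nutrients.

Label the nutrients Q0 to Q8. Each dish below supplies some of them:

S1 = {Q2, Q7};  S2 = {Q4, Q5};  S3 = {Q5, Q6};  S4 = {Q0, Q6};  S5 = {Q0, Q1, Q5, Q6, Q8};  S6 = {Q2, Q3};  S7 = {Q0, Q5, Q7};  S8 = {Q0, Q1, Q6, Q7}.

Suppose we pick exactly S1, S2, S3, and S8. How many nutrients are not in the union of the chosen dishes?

Union of S1, S2, S3, S8 = {Q0, Q1, Q2, Q4, Q5, Q6, Q7}.
Not covered: Q3, Q8 — 2 nutrients.

2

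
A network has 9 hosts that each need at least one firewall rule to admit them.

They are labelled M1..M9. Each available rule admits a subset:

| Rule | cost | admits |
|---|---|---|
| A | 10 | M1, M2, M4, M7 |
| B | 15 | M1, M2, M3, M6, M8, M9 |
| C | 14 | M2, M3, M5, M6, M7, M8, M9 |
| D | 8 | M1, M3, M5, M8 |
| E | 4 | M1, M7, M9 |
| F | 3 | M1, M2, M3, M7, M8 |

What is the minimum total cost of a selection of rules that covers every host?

A, C together cover every host (A ∪ C = {M1, M2, M3, M4, M5, M6, M7, M8, M9}); total cost 10 + 14 = 24.
The greedy pick F, E, C, A costs 31; no covering selection beats 24.

24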